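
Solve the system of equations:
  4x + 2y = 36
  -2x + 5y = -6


Using Cramer's rule:
Determinant D = (4)(5) - (-2)(2) = 20 + 4 = 24
Dx = (36)(5) - (-6)(2) = 180 + 12 = 192
Dy = (4)(-6) - (-2)(36) = -24 + 72 = 48
x = Dx/D = 192/24 = 8
y = Dy/D = 48/24 = 2

x = 8, y = 2


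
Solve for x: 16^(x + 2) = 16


Express both sides with the same base.
16 = 16^1
Since the bases match, equate exponents: x + 2 = 1
So x = 1 - (2) = -1

x = -1


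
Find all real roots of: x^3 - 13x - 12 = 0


Let p(x) = x^3 - 13x - 12. By the rational root theorem (leading coefficient 1), any rational root is an integer divisor of 12: try ±1, ±2, ... in turn.
Test x = 1: value = -24 ≠ 0.
Test x = -1: value = 0 ✓, so (x + 1) is a factor.
Synthetic division by (x + 1): bring down 1; 1(-1) + 0 = -1; (-1)(-1) - 13 = -12; (-12)(-1) - 12 = 0 → quotient x^2 - x - 12, remainder 0.
Solve the quadratic x^2 - x - 12 = 0: discriminant = (-1)^2 - 4(1)(-12) = 1 + 48 = 49.
sqrt(49) = 7, so x = (1 ± 7)/2: x = 4 or x = -3.

x = -3, x = -1, x = 4


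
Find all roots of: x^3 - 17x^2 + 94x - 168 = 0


Let p(x) = x^3 - 17x^2 + 94x - 168. By the rational root theorem (leading coefficient 1), any rational root is an integer divisor of 168: try ±1, ±2, ... in turn.
Test x = 1: value = -90 ≠ 0.
Test x = -1: value = -280 ≠ 0.
Test x = 2: value = -40 ≠ 0.
Test x = -2: value = -432 ≠ 0.
Test x = 3: value = -12 ≠ 0.
Test x = -3: value = -630 ≠ 0.
Test x = 4: value = 0 ✓, so (x - 4) is a factor.
Synthetic division by (x - 4): bring down 1; 1(4) - 17 = -13; (-13)(4) + 94 = 42; 42(4) - 168 = 0 → quotient x^2 - 13x + 42, remainder 0.
Solve the quadratic x^2 - 13x + 42 = 0: discriminant = (-13)^2 - 4(1)(42) = 169 - 168 = 1.
sqrt(1) = 1, so x = (13 ± 1)/2: x = 7 or x = 6.
Collecting all roots found:

x = 4, x = 6, x = 7


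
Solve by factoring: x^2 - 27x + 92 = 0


We need two numbers that multiply to 92 and add to -27.
Those numbers are -23 and -4 (since (-23) * (-4) = 92 and (-23) + (-4) = -27).
So x^2 - 27x + 92 = (x - 23)(x - 4) = 0
Setting each factor to zero: x = 23 or x = 4

x = 4, x = 23


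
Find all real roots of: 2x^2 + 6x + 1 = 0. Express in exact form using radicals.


Using the quadratic formula: x = (-b ± sqrt(b^2 - 4ac)) / (2a)
Here a = 2, b = 6, c = 1
Discriminant = b^2 - 4ac = 6^2 - 4(2)(1) = 36 - 8 = 28
Since discriminant = 28 > 0, there are two real roots.
x = (-6 ± 2*sqrt(7)) / 4
Simplifying: x = (-3 ± sqrt(7)) / 2
Numerically: x ≈ -0.1771 or x ≈ -2.8229

x = (-3 + sqrt(7)) / 2 or x = (-3 - sqrt(7)) / 2


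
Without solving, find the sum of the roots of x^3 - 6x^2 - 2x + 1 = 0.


By Vieta's formulas for x^3 + bx^2 + cx + d = 0:
  r1 + r2 + r3 = -b/a = 6
  r1*r2 + r1*r3 + r2*r3 = c/a = -2
  r1*r2*r3 = -d/a = -1


Sum = 6


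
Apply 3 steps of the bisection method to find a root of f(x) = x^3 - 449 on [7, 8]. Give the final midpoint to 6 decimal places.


f(x) = x^3 - 449
f(7) = -106 < 0
f(8) = 63 > 0

Step 1: midpoint = (7.000000 + 8.000000)/2 = 7.500000
  f(7.500000) = -27.125000
  f(mid) < 0, so root is in [7.500000, 8.000000]

Step 2: midpoint = (7.500000 + 8.000000)/2 = 7.750000
  f(7.750000) = 16.484375
  f(mid) > 0, so root is in [7.500000, 7.750000]

Step 3: midpoint = (7.500000 + 7.750000)/2 = 7.625000
  f(7.625000) = -5.677734
  f(mid) < 0, so root is in [7.625000, 7.750000]

midpoint = 7.625000


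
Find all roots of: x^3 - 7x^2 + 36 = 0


Let p(x) = x^3 - 7x^2 + 36. By the rational root theorem (leading coefficient 1), any rational root is an integer divisor of 36: try ±1, ±2, ... in turn.
Test x = 1: value = 30 ≠ 0.
Test x = -1: value = 28 ≠ 0.
Test x = 2: value = 16 ≠ 0.
Test x = -2: value = 0 ✓, so (x + 2) is a factor.
Synthetic division by (x + 2): bring down 1; 1(-2) - 7 = -9; (-9)(-2) + 0 = 18; 18(-2) + 36 = 0 → quotient x^2 - 9x + 18, remainder 0.
Solve the quadratic x^2 - 9x + 18 = 0: discriminant = (-9)^2 - 4(1)(18) = 81 - 72 = 9.
sqrt(9) = 3, so x = (9 ± 3)/2: x = 6 or x = 3.
Collecting all roots found:

x = -2, x = 3, x = 6


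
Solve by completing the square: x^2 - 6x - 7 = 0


Start: x^2 - 6x - 7 = 0
Move constant: x^2 - 6x = 7
Half of -6 is -3, squared is 9
Add 9 to both sides: x^2 - 6x + 9 = 16
(x - 3)^2 = 16
x - 3 = ±4
x = 3 + 4 = 7 or x = 3 - 4 = -1

x = -1, x = 7


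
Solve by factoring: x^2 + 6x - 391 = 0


We need two numbers that multiply to -391 and add to 6.
Those numbers are -17 and 23 (since (-17) * 23 = -391 and (-17) + 23 = 6).
So x^2 + 6x - 391 = (x - 17)(x + 23) = 0
Setting each factor to zero: x = 17 or x = -23

x = -23, x = 17


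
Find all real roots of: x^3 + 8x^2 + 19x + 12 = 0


Let p(x) = x^3 + 8x^2 + 19x + 12. By the rational root theorem (leading coefficient 1), any rational root is an integer divisor of 12: try ±1, ±2, ... in turn.
Test x = 1: value = 40 ≠ 0.
Test x = -1: value = 0 ✓, so (x + 1) is a factor.
Synthetic division by (x + 1): bring down 1; 1(-1) + 8 = 7; 7(-1) + 19 = 12; 12(-1) + 12 = 0 → quotient x^2 + 7x + 12, remainder 0.
Solve the quadratic x^2 + 7x + 12 = 0: discriminant = 7^2 - 4(1)(12) = 49 - 48 = 1.
sqrt(1) = 1, so x = (-7 ± 1)/2: x = -3 or x = -4.

x = -4, x = -3, x = -1


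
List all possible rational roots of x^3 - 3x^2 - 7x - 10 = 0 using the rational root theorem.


Rational root theorem: possible roots are ±p/q where:
  p divides the constant term (-10): p ∈ {1, 2, 5, 10}
  q divides the leading coefficient (1): q ∈ {1}

All possible rational roots: -10, -5, -2, -1, 1, 2, 5, 10

-10, -5, -2, -1, 1, 2, 5, 10


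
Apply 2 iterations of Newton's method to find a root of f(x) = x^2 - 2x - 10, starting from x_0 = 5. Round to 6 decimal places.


Newton's method: x_(n+1) = x_n - f(x_n)/f'(x_n)
f(x) = x^2 - 2x - 10
f'(x) = 2x - 2

Iteration 1:
  f(5.000000) = 5.000000
  f'(5.000000) = 8.000000
  x_1 = 5.000000 - (5.000000)/(8.000000) = 4.375000

Iteration 2:
  f(4.375000) = 0.390625
  f'(4.375000) = 6.750000
  x_2 = 4.375000 - (0.390625)/(6.750000) = 4.317130

x_2 = 4.317130


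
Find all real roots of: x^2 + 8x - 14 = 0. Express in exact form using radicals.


Using the quadratic formula: x = (-b ± sqrt(b^2 - 4ac)) / (2a)
Here a = 1, b = 8, c = -14
Discriminant = b^2 - 4ac = 8^2 - 4(1)(-14) = 64 + 56 = 120
Since discriminant = 120 > 0, there are two real roots.
x = (-8 ± 2*sqrt(30)) / 2
Simplifying: x = -4 ± sqrt(30)
Numerically: x ≈ 1.4772 or x ≈ -9.4772

x = -4 + sqrt(30) or x = -4 - sqrt(30)


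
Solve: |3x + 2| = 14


An absolute value equation |expr| = 14 gives two cases:
Case 1: 3x + 2 = 14
  3x = 12, so x = 4
Case 2: 3x + 2 = -14
  3x = -16, so x = -16/3

x = -16/3, x = 4


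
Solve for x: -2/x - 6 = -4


Subtract -6 from both sides: -2/x = 2
Multiply both sides by x: -2 = 2 * x
Divide by 2: x = -1

x = -1


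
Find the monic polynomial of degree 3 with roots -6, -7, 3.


A monic polynomial with roots -6, -7, 3 is:
p(x) = (x + 6)(x + 7)(x - 3)
After multiplying by (x + 6): x + 6
After multiplying by (x + 7): x^2 + 13x + 42
After multiplying by (x - 3): x^3 + 10x^2 + 3x - 126

x^3 + 10x^2 + 3x - 126


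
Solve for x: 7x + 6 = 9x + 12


Starting with: 7x + 6 = 9x + 12
Move all x terms to left: (7 - 9)x = 12 - 6
Simplify: -2x = 6
Divide both sides by -2: x = -3

x = -3


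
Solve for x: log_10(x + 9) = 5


Convert to exponential form: x + 9 = 10^5 = 100000
x = 100000 - 9 = 99991
Check: log_10(99991 + 9) = log_10(100000) = log_10(100000) = 5 ✓

x = 99991


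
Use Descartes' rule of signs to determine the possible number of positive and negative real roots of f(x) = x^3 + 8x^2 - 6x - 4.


Descartes' rule of signs:

For positive roots, count sign changes in f(x) = x^3 + 8x^2 - 6x - 4:
Signs of coefficients: +, +, -, -
Number of sign changes: 1
Possible positive real roots: 1

For negative roots, examine f(-x) = -x^3 + 8x^2 + 6x - 4:
Signs of coefficients: -, +, +, -
Number of sign changes: 2
Possible negative real roots: 2, 0

Positive roots: 1; Negative roots: 2 or 0


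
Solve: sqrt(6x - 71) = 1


Square both sides: 6x - 71 = 1^2 = 1
6x = 1 + 71 = 72
x = 12
Check: sqrt(6*12 - 71) = sqrt(1) = 1 ✓

x = 12


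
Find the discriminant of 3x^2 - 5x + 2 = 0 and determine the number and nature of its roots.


For ax^2 + bx + c = 0, discriminant D = b^2 - 4ac
Here a = 3, b = -5, c = 2
D = (-5)^2 - 4(3)(2) = 25 - 24 = 1

D = 1 > 0 and is a perfect square (sqrt = 1)
The equation has 2 distinct real rational roots.

Discriminant = 1, 2 distinct real rational roots


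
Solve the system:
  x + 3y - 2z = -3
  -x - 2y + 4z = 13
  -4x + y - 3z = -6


Using Cramer's rule. Expand each determinant along the first row.
D  = 1*[(-2)*(-3) - 4*1] - 3*[(-1)*(-3) - 4*(-4)] + (-2)*[(-1)*1 - (-2)*(-4)]
  = 1*(2) - 3*(19) + (-2)*(-9) = -37
Dx = (-3)*[(-2)*(-3) - 4*1] - 3*[13*(-3) - 4*(-6)] + (-2)*[13*1 - (-2)*(-6)]
  = (-3)*(2) - 3*(-15) + (-2)*(1) = 37
Dy = 1*[13*(-3) - 4*(-6)] - (-3)*[(-1)*(-3) - 4*(-4)] + (-2)*[(-1)*(-6) - 13*(-4)]
  = 1*(-15) - (-3)*(19) + (-2)*(58) = -74
Dz = 1*[(-2)*(-6) - 13*1] - 3*[(-1)*(-6) - 13*(-4)] + (-3)*[(-1)*1 - (-2)*(-4)]
  = 1*(-1) - 3*(58) + (-3)*(-9) = -148
x = Dx/D = 37/-37 = -1, y = Dy/D = -74/-37 = 2, z = Dz/D = -148/-37 = 4
Check eq1: (1)(-1) + (3)(2) + (-2)(4) = -3 = -3 ✓
Check eq2: (-1)(-1) + (-2)(2) + (4)(4) = 13 = 13 ✓
Check eq3: (-4)(-1) + (1)(2) + (-3)(4) = -6 = -6 ✓

x = -1, y = 2, z = 4


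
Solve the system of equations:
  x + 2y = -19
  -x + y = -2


Using Cramer's rule:
Determinant D = (1)(1) - (-1)(2) = 1 + 2 = 3
Dx = (-19)(1) - (-2)(2) = -19 + 4 = -15
Dy = (1)(-2) - (-1)(-19) = -2 - 19 = -21
x = Dx/D = -15/3 = -5
y = Dy/D = -21/3 = -7

x = -5, y = -7


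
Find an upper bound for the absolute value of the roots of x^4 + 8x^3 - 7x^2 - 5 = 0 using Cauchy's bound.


Cauchy's bound: all roots r satisfy |r| <= 1 + max(|a_i/a_n|) for i = 0,...,n-1
where a_n is the leading coefficient.

Coefficients: [1, 8, -7, 0, -5]
Leading coefficient a_n = 1
Ratios |a_i/a_n|: 8, 7, 0, 5
Maximum ratio: 8
Cauchy's bound: |r| <= 1 + 8 = 9

Upper bound = 9


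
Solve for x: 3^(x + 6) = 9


Express both sides with the same base.
9 = 3^2
Since the bases match, equate exponents: x + 6 = 2
So x = 2 - (6) = -4

x = -4


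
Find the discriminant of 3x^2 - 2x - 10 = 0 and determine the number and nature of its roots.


For ax^2 + bx + c = 0, discriminant D = b^2 - 4ac
Here a = 3, b = -2, c = -10
D = (-2)^2 - 4(3)(-10) = 4 + 120 = 124

D = 124 > 0 but not a perfect square
The equation has 2 distinct real irrational roots.

Discriminant = 124, 2 distinct real irrational roots


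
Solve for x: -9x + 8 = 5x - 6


Starting with: -9x + 8 = 5x - 6
Move all x terms to left: (-9 - 5)x = -6 - 8
Simplify: -14x = -14
Divide both sides by -14: x = 1

x = 1


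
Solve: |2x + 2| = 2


An absolute value equation |expr| = 2 gives two cases:
Case 1: 2x + 2 = 2
  2x = 0, so x = 0
Case 2: 2x + 2 = -2
  2x = -4, so x = -2

x = -2, x = 0


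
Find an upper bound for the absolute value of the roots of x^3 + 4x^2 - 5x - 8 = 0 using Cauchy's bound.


Cauchy's bound: all roots r satisfy |r| <= 1 + max(|a_i/a_n|) for i = 0,...,n-1
where a_n is the leading coefficient.

Coefficients: [1, 4, -5, -8]
Leading coefficient a_n = 1
Ratios |a_i/a_n|: 4, 5, 8
Maximum ratio: 8
Cauchy's bound: |r| <= 1 + 8 = 9

Upper bound = 9


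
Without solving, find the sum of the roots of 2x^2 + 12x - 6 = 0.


By Vieta's formulas for ax^2 + bx + c = 0:
  Sum of roots = -b/a
  Product of roots = c/a

Here a = 2, b = 12, c = -6
Sum = -(12)/2 = -6
Product = -6/2 = -3

Sum = -6


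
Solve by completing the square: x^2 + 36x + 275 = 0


Start: x^2 + 36x + 275 = 0
Move constant: x^2 + 36x = -275
Half of 36 is 18, squared is 324
Add 324 to both sides: x^2 + 36x + 324 = 49
(x + 18)^2 = 49
x + 18 = ±7
x = -18 + 7 = -11 or x = -18 - 7 = -25

x = -25, x = -11


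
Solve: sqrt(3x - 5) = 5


Square both sides: 3x - 5 = 5^2 = 25
3x = 25 + 5 = 30
x = 10
Check: sqrt(3*10 - 5) = sqrt(25) = 5 ✓

x = 10


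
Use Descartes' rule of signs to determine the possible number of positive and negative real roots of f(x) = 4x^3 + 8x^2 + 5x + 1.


Descartes' rule of signs:

For positive roots, count sign changes in f(x) = 4x^3 + 8x^2 + 5x + 1:
Signs of coefficients: +, +, +, +
Number of sign changes: 0
Possible positive real roots: 0

For negative roots, examine f(-x) = -4x^3 + 8x^2 - 5x + 1:
Signs of coefficients: -, +, -, +
Number of sign changes: 3
Possible negative real roots: 3, 1

Positive roots: 0; Negative roots: 3 or 1


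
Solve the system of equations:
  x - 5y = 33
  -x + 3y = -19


Using Cramer's rule:
Determinant D = (1)(3) - (-1)(-5) = 3 - 5 = -2
Dx = (33)(3) - (-19)(-5) = 99 - 95 = 4
Dy = (1)(-19) - (-1)(33) = -19 + 33 = 14
x = Dx/D = 4/-2 = -2
y = Dy/D = 14/-2 = -7

x = -2, y = -7


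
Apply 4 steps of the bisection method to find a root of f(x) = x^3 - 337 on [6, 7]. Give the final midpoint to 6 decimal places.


f(x) = x^3 - 337
f(6) = -121 < 0
f(7) = 6 > 0

Step 1: midpoint = (6.000000 + 7.000000)/2 = 6.500000
  f(6.500000) = -62.375000
  f(mid) < 0, so root is in [6.500000, 7.000000]

Step 2: midpoint = (6.500000 + 7.000000)/2 = 6.750000
  f(6.750000) = -29.453125
  f(mid) < 0, so root is in [6.750000, 7.000000]

Step 3: midpoint = (6.750000 + 7.000000)/2 = 6.875000
  f(6.875000) = -12.048828
  f(mid) < 0, so root is in [6.875000, 7.000000]

Step 4: midpoint = (6.875000 + 7.000000)/2 = 6.937500
  f(6.937500) = -3.105713
  f(mid) < 0, so root is in [6.937500, 7.000000]

midpoint = 6.937500


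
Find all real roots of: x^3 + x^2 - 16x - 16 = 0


Let p(x) = x^3 + x^2 - 16x - 16. By the rational root theorem (leading coefficient 1), any rational root is an integer divisor of 16: try ±1, ±2, ... in turn.
Test x = 1: value = -30 ≠ 0.
Test x = -1: value = 0 ✓, so (x + 1) is a factor.
Synthetic division by (x + 1): bring down 1; 1(-1) + 1 = 0; 0(-1) - 16 = -16; (-16)(-1) - 16 = 0 → quotient x^2 - 16, remainder 0.
Solve the quadratic x^2 - 16 = 0: discriminant = 0^2 - 4(1)(-16) = 0 + 64 = 64.
sqrt(64) = 8, so x = (0 ± 8)/2: x = 4 or x = -4.

x = -4, x = -1, x = 4


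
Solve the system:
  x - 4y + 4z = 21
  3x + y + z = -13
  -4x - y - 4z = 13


Using Cramer's rule. Expand each determinant along the first row.
D  = 1*[1*(-4) - 1*(-1)] - (-4)*[3*(-4) - 1*(-4)] + 4*[3*(-1) - 1*(-4)]
  = 1*(-3) - (-4)*(-8) + 4*(1) = -31
Dx = 21*[1*(-4) - 1*(-1)] - (-4)*[(-13)*(-4) - 1*13] + 4*[(-13)*(-1) - 1*13]
  = 21*(-3) - (-4)*(39) + 4*(0) = 93
Dy = 1*[(-13)*(-4) - 1*13] - 21*[3*(-4) - 1*(-4)] + 4*[3*13 - (-13)*(-4)]
  = 1*(39) - 21*(-8) + 4*(-13) = 155
Dz = 1*[1*13 - (-13)*(-1)] - (-4)*[3*13 - (-13)*(-4)] + 21*[3*(-1) - 1*(-4)]
  = 1*(0) - (-4)*(-13) + 21*(1) = -31
x = Dx/D = 93/-31 = -3, y = Dy/D = 155/-31 = -5, z = Dz/D = -31/-31 = 1
Check eq1: (1)(-3) + (-4)(-5) + (4)(1) = 21 = 21 ✓
Check eq2: (3)(-3) + (1)(-5) + (1)(1) = -13 = -13 ✓
Check eq3: (-4)(-3) + (-1)(-5) + (-4)(1) = 13 = 13 ✓

x = -3, y = -5, z = 1


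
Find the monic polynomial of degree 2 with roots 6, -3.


A monic polynomial with roots 6, -3 is:
p(x) = (x - 6)(x + 3)
After multiplying by (x - 6): x - 6
After multiplying by (x + 3): x^2 - 3x - 18

x^2 - 3x - 18


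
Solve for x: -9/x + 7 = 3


Subtract 7 from both sides: -9/x = -4
Multiply both sides by x: -9 = -4 * x
Divide by -4: x = 9/4

x = 9/4


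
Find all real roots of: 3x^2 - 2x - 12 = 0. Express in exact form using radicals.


Using the quadratic formula: x = (-b ± sqrt(b^2 - 4ac)) / (2a)
Here a = 3, b = -2, c = -12
Discriminant = b^2 - 4ac = (-2)^2 - 4(3)(-12) = 4 + 144 = 148
Since discriminant = 148 > 0, there are two real roots.
x = (2 ± 2*sqrt(37)) / 6
Simplifying: x = (1 ± sqrt(37)) / 3
Numerically: x ≈ 2.3609 or x ≈ -1.6943

x = (1 + sqrt(37)) / 3 or x = (1 - sqrt(37)) / 3


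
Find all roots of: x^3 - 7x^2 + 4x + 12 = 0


Let p(x) = x^3 - 7x^2 + 4x + 12. By the rational root theorem (leading coefficient 1), any rational root is an integer divisor of 12: try ±1, ±2, ... in turn.
Test x = 1: value = 10 ≠ 0.
Test x = -1: value = 0 ✓, so (x + 1) is a factor.
Synthetic division by (x + 1): bring down 1; 1(-1) - 7 = -8; (-8)(-1) + 4 = 12; 12(-1) + 12 = 0 → quotient x^2 - 8x + 12, remainder 0.
Solve the quadratic x^2 - 8x + 12 = 0: discriminant = (-8)^2 - 4(1)(12) = 64 - 48 = 16.
sqrt(16) = 4, so x = (8 ± 4)/2: x = 6 or x = 2.
Collecting all roots found:

x = -1, x = 2, x = 6


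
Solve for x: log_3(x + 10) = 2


Convert to exponential form: x + 10 = 3^2 = 9
x = 9 - 10 = -1
Check: log_3(-1 + 10) = log_3(9) = log_3(9) = 2 ✓

x = -1


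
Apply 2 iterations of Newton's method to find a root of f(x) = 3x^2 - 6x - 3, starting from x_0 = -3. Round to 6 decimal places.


Newton's method: x_(n+1) = x_n - f(x_n)/f'(x_n)
f(x) = 3x^2 - 6x - 3
f'(x) = 6x - 6

Iteration 1:
  f(-3.000000) = 42.000000
  f'(-3.000000) = -24.000000
  x_1 = -3.000000 - (42.000000)/(-24.000000) = -1.250000

Iteration 2:
  f(-1.250000) = 9.187500
  f'(-1.250000) = -13.500000
  x_2 = -1.250000 - (9.187500)/(-13.500000) = -0.569444

x_2 = -0.569444


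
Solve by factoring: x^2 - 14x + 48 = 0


We need two numbers that multiply to 48 and add to -14.
Those numbers are -6 and -8 (since (-6) * (-8) = 48 and (-6) + (-8) = -14).
So x^2 - 14x + 48 = (x - 6)(x - 8) = 0
Setting each factor to zero: x = 6 or x = 8

x = 6, x = 8


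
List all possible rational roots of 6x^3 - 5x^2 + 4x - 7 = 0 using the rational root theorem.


Rational root theorem: possible roots are ±p/q where:
  p divides the constant term (-7): p ∈ {1, 7}
  q divides the leading coefficient (6): q ∈ {1, 2, 3, 6}

All possible rational roots: -7, -7/2, -7/3, -7/6, -1, -1/2, -1/3, -1/6, 1/6, 1/3, 1/2, 1, 7/6, 7/3, 7/2, 7

-7, -7/2, -7/3, -7/6, -1, -1/2, -1/3, -1/6, 1/6, 1/3, 1/2, 1, 7/6, 7/3, 7/2, 7


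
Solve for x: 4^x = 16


Express both sides with the same base.
16 = 4^2
Since the bases match: x = 2

x = 2


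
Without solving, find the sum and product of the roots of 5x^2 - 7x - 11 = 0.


By Vieta's formulas for ax^2 + bx + c = 0:
  Sum of roots = -b/a
  Product of roots = c/a

Here a = 5, b = -7, c = -11
Sum = -(-7)/5 = 7/5
Product = -11/5 = -11/5

Sum = 7/5, Product = -11/5


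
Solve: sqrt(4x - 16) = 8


Square both sides: 4x - 16 = 8^2 = 64
4x = 64 + 16 = 80
x = 20
Check: sqrt(4*20 - 16) = sqrt(64) = 8 ✓

x = 20


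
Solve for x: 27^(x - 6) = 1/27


Express both sides with the same base.
1/27 = 27^(-1)
Since the bases match, equate exponents: x - 6 = -1
So x = -1 - (-6) = 5

x = 5


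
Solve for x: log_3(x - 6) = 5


Convert to exponential form: x - 6 = 3^5 = 243
x = 243 + 6 = 249
Check: log_3(249 - 6) = log_3(243) = log_3(243) = 5 ✓

x = 249


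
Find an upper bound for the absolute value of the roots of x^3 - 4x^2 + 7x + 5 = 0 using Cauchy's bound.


Cauchy's bound: all roots r satisfy |r| <= 1 + max(|a_i/a_n|) for i = 0,...,n-1
where a_n is the leading coefficient.

Coefficients: [1, -4, 7, 5]
Leading coefficient a_n = 1
Ratios |a_i/a_n|: 4, 7, 5
Maximum ratio: 7
Cauchy's bound: |r| <= 1 + 7 = 8

Upper bound = 8


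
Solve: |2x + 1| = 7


An absolute value equation |expr| = 7 gives two cases:
Case 1: 2x + 1 = 7
  2x = 6, so x = 3
Case 2: 2x + 1 = -7
  2x = -8, so x = -4

x = -4, x = 3


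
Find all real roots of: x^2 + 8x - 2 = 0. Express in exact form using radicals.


Using the quadratic formula: x = (-b ± sqrt(b^2 - 4ac)) / (2a)
Here a = 1, b = 8, c = -2
Discriminant = b^2 - 4ac = 8^2 - 4(1)(-2) = 64 + 8 = 72
Since discriminant = 72 > 0, there are two real roots.
x = (-8 ± 6*sqrt(2)) / 2
Simplifying: x = -4 ± 3*sqrt(2)
Numerically: x ≈ 0.2426 or x ≈ -8.2426

x = -4 + 3*sqrt(2) or x = -4 - 3*sqrt(2)


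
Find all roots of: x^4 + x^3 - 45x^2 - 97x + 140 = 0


Let p(x) = x^4 + x^3 - 45x^2 - 97x + 140. By the rational root theorem (leading coefficient 1), any rational root is an integer divisor of 140: try ±1, ±2, ... in turn.
Test x = 1: value = 0 ✓, so (x - 1) is a factor.
Synthetic division by (x - 1): bring down 1; 1(1) + 1 = 2; 2(1) - 45 = -43; (-43)(1) - 97 = -140; (-140)(1) + 140 = 0 → quotient x^3 + 2x^2 - 43x - 140, remainder 0.
Continue with the quotient x^3 + 2x^2 - 43x - 140 (candidates must divide 140; re-test x = 1 first in case it repeats).
Test x = 1: value = -180 ≠ 0.
Test x = -1: value = -96 ≠ 0.
Test x = 2: value = -210 ≠ 0.
Test x = -2: value = -54 ≠ 0.
Test x = 4: value = -216 ≠ 0.
Test x = -4: value = 0 ✓, so (x + 4) is a factor.
Synthetic division by (x + 4): bring down 1; 1(-4) + 2 = -2; (-2)(-4) - 43 = -35; (-35)(-4) - 140 = 0 → quotient x^2 - 2x - 35, remainder 0.
Solve the quadratic x^2 - 2x - 35 = 0: discriminant = (-2)^2 - 4(1)(-35) = 4 + 140 = 144.
sqrt(144) = 12, so x = (2 ± 12)/2: x = 7 or x = -5.
Collecting all roots found:

x = -5, x = -4, x = 1, x = 7


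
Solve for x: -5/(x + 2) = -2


Multiply both sides by (x + 2): -5 = -2(x + 2)
Distribute: -5 = -2x - 4
-2x = -5 + 4 = -1
x = 1/2

x = 1/2


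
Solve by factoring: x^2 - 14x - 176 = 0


We need two numbers that multiply to -176 and add to -14.
Those numbers are -22 and 8 (since (-22) * 8 = -176 and (-22) + 8 = -14).
So x^2 - 14x - 176 = (x - 22)(x + 8) = 0
Setting each factor to zero: x = 22 or x = -8

x = -8, x = 22


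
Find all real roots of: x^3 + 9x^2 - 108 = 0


Let p(x) = x^3 + 9x^2 - 108. By the rational root theorem (leading coefficient 1), any rational root is an integer divisor of 108: try ±1, ±2, ... in turn.
Test x = 1: value = -98 ≠ 0.
Test x = -1: value = -100 ≠ 0.
Test x = 2: value = -64 ≠ 0.
Test x = -2: value = -80 ≠ 0.
Test x = 3: value = 0 ✓, so (x - 3) is a factor.
Synthetic division by (x - 3): bring down 1; 1(3) + 9 = 12; 12(3) + 0 = 36; 36(3) - 108 = 0 → quotient x^2 + 12x + 36, remainder 0.
Solve the quadratic x^2 + 12x + 36 = 0: discriminant = 12^2 - 4(1)(36) = 144 - 144 = 0.
Discriminant = 0, so a double root: x = -12/2 = -6.

x = -6 (multiplicity 2), x = 3


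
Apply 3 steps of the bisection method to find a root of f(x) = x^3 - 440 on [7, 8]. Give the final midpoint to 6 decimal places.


f(x) = x^3 - 440
f(7) = -97 < 0
f(8) = 72 > 0

Step 1: midpoint = (7.000000 + 8.000000)/2 = 7.500000
  f(7.500000) = -18.125000
  f(mid) < 0, so root is in [7.500000, 8.000000]

Step 2: midpoint = (7.500000 + 8.000000)/2 = 7.750000
  f(7.750000) = 25.484375
  f(mid) > 0, so root is in [7.500000, 7.750000]

Step 3: midpoint = (7.500000 + 7.750000)/2 = 7.625000
  f(7.625000) = 3.322266
  f(mid) > 0, so root is in [7.500000, 7.625000]

midpoint = 7.625000


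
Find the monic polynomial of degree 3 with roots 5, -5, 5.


A monic polynomial with roots 5, -5, 5 is:
p(x) = (x - 5)(x + 5)(x - 5)
After multiplying by (x - 5): x - 5
After multiplying by (x + 5): x^2 - 25
After multiplying by (x - 5): x^3 - 5x^2 - 25x + 125

x^3 - 5x^2 - 25x + 125


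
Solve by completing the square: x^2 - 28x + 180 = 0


Start: x^2 - 28x + 180 = 0
Move constant: x^2 - 28x = -180
Half of -28 is -14, squared is 196
Add 196 to both sides: x^2 - 28x + 196 = 16
(x - 14)^2 = 16
x - 14 = ±4
x = 14 + 4 = 18 or x = 14 - 4 = 10

x = 10, x = 18


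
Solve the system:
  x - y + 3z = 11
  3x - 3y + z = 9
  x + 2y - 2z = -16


Using Cramer's rule. Expand each determinant along the first row.
D  = 1*[(-3)*(-2) - 1*2] - (-1)*[3*(-2) - 1*1] + 3*[3*2 - (-3)*1]
  = 1*(4) - (-1)*(-7) + 3*(9) = 24
Dx = 11*[(-3)*(-2) - 1*2] - (-1)*[9*(-2) - 1*(-16)] + 3*[9*2 - (-3)*(-16)]
  = 11*(4) - (-1)*(-2) + 3*(-30) = -48
Dy = 1*[9*(-2) - 1*(-16)] - 11*[3*(-2) - 1*1] + 3*[3*(-16) - 9*1]
  = 1*(-2) - 11*(-7) + 3*(-57) = -96
Dz = 1*[(-3)*(-16) - 9*2] - (-1)*[3*(-16) - 9*1] + 11*[3*2 - (-3)*1]
  = 1*(30) - (-1)*(-57) + 11*(9) = 72
x = Dx/D = -48/24 = -2, y = Dy/D = -96/24 = -4, z = Dz/D = 72/24 = 3
Check eq1: (1)(-2) + (-1)(-4) + (3)(3) = 11 = 11 ✓
Check eq2: (3)(-2) + (-3)(-4) + (1)(3) = 9 = 9 ✓
Check eq3: (1)(-2) + (2)(-4) + (-2)(3) = -16 = -16 ✓

x = -2, y = -4, z = 3


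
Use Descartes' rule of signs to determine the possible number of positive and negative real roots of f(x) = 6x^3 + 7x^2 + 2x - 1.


Descartes' rule of signs:

For positive roots, count sign changes in f(x) = 6x^3 + 7x^2 + 2x - 1:
Signs of coefficients: +, +, +, -
Number of sign changes: 1
Possible positive real roots: 1

For negative roots, examine f(-x) = -6x^3 + 7x^2 - 2x - 1:
Signs of coefficients: -, +, -, -
Number of sign changes: 2
Possible negative real roots: 2, 0

Positive roots: 1; Negative roots: 2 or 0


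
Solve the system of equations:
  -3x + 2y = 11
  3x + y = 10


Using Cramer's rule:
Determinant D = (-3)(1) - (3)(2) = -3 - 6 = -9
Dx = (11)(1) - (10)(2) = 11 - 20 = -9
Dy = (-3)(10) - (3)(11) = -30 - 33 = -63
x = Dx/D = -9/-9 = 1
y = Dy/D = -63/-9 = 7

x = 1, y = 7


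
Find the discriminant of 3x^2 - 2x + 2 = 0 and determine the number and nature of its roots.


For ax^2 + bx + c = 0, discriminant D = b^2 - 4ac
Here a = 3, b = -2, c = 2
D = (-2)^2 - 4(3)(2) = 4 - 24 = -20

D = -20 < 0
The equation has no real roots (2 complex conjugate roots).

Discriminant = -20, no real roots (2 complex conjugate roots)


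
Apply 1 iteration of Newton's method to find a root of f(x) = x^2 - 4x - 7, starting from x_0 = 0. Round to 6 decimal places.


Newton's method: x_(n+1) = x_n - f(x_n)/f'(x_n)
f(x) = x^2 - 4x - 7
f'(x) = 2x - 4

Iteration 1:
  f(0.000000) = -7.000000
  f'(0.000000) = -4.000000
  x_1 = 0.000000 - (-7.000000)/(-4.000000) = -1.750000

x_1 = -1.750000


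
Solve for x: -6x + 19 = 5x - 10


Starting with: -6x + 19 = 5x - 10
Move all x terms to left: (-6 - 5)x = -10 - 19
Simplify: -11x = -29
Divide both sides by -11: x = 29/11

x = 29/11


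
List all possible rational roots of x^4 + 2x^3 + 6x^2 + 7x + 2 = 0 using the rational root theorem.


Rational root theorem: possible roots are ±p/q where:
  p divides the constant term (2): p ∈ {1, 2}
  q divides the leading coefficient (1): q ∈ {1}

All possible rational roots: -2, -1, 1, 2

-2, -1, 1, 2


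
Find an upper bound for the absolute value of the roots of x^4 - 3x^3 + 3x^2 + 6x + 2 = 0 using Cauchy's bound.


Cauchy's bound: all roots r satisfy |r| <= 1 + max(|a_i/a_n|) for i = 0,...,n-1
where a_n is the leading coefficient.

Coefficients: [1, -3, 3, 6, 2]
Leading coefficient a_n = 1
Ratios |a_i/a_n|: 3, 3, 6, 2
Maximum ratio: 6
Cauchy's bound: |r| <= 1 + 6 = 7

Upper bound = 7


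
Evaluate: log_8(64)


We need the exponent such that 8^? = 64
8^2 = 64
Therefore log_8(64) = 2

2


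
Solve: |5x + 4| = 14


An absolute value equation |expr| = 14 gives two cases:
Case 1: 5x + 4 = 14
  5x = 10, so x = 2
Case 2: 5x + 4 = -14
  5x = -18, so x = -18/5

x = -18/5, x = 2


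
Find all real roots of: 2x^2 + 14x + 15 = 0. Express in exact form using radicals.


Using the quadratic formula: x = (-b ± sqrt(b^2 - 4ac)) / (2a)
Here a = 2, b = 14, c = 15
Discriminant = b^2 - 4ac = 14^2 - 4(2)(15) = 196 - 120 = 76
Since discriminant = 76 > 0, there are two real roots.
x = (-14 ± 2*sqrt(19)) / 4
Simplifying: x = (-7 ± sqrt(19)) / 2
Numerically: x ≈ -1.3206 or x ≈ -5.6794

x = (-7 + sqrt(19)) / 2 or x = (-7 - sqrt(19)) / 2


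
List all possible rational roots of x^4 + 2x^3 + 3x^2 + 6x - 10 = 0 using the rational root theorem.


Rational root theorem: possible roots are ±p/q where:
  p divides the constant term (-10): p ∈ {1, 2, 5, 10}
  q divides the leading coefficient (1): q ∈ {1}

All possible rational roots: -10, -5, -2, -1, 1, 2, 5, 10

-10, -5, -2, -1, 1, 2, 5, 10


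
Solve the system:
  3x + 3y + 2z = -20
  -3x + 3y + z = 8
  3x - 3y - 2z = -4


Using Cramer's rule. Expand each determinant along the first row.
D  = 3*[3*(-2) - 1*(-3)] - 3*[(-3)*(-2) - 1*3] + 2*[(-3)*(-3) - 3*3]
  = 3*(-3) - 3*(3) + 2*(0) = -18
Dx = (-20)*[3*(-2) - 1*(-3)] - 3*[8*(-2) - 1*(-4)] + 2*[8*(-3) - 3*(-4)]
  = (-20)*(-3) - 3*(-12) + 2*(-12) = 72
Dy = 3*[8*(-2) - 1*(-4)] - (-20)*[(-3)*(-2) - 1*3] + 2*[(-3)*(-4) - 8*3]
  = 3*(-12) - (-20)*(3) + 2*(-12) = 0
Dz = 3*[3*(-4) - 8*(-3)] - 3*[(-3)*(-4) - 8*3] + (-20)*[(-3)*(-3) - 3*3]
  = 3*(12) - 3*(-12) + (-20)*(0) = 72
x = Dx/D = 72/-18 = -4, y = Dy/D = 0/-18 = 0, z = Dz/D = 72/-18 = -4
Check eq1: (3)(-4) + (3)(0) + (2)(-4) = -20 = -20 ✓
Check eq2: (-3)(-4) + (3)(0) + (1)(-4) = 8 = 8 ✓
Check eq3: (3)(-4) + (-3)(0) + (-2)(-4) = -4 = -4 ✓

x = -4, y = 0, z = -4


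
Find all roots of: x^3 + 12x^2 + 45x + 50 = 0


Let p(x) = x^3 + 12x^2 + 45x + 50. By the rational root theorem (leading coefficient 1), any rational root is an integer divisor of 50: try ±1, ±2, ... in turn.
Test x = 1: value = 108 ≠ 0.
Test x = -1: value = 16 ≠ 0.
Test x = 2: value = 196 ≠ 0.
Test x = -2: value = 0 ✓, so (x + 2) is a factor.
Synthetic division by (x + 2): bring down 1; 1(-2) + 12 = 10; 10(-2) + 45 = 25; 25(-2) + 50 = 0 → quotient x^2 + 10x + 25, remainder 0.
Solve the quadratic x^2 + 10x + 25 = 0: discriminant = 10^2 - 4(1)(25) = 100 - 100 = 0.
Discriminant = 0, so a double root: x = -10/2 = -5.
Collecting all roots found:

x = -5 (multiplicity 2), x = -2


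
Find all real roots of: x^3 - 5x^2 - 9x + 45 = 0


Let p(x) = x^3 - 5x^2 - 9x + 45. By the rational root theorem (leading coefficient 1), any rational root is an integer divisor of 45: try ±1, ±2, ... in turn.
Test x = 1: value = 32 ≠ 0.
Test x = -1: value = 48 ≠ 0.
Test x = 3: value = 0 ✓, so (x - 3) is a factor.
Synthetic division by (x - 3): bring down 1; 1(3) - 5 = -2; (-2)(3) - 9 = -15; (-15)(3) + 45 = 0 → quotient x^2 - 2x - 15, remainder 0.
Solve the quadratic x^2 - 2x - 15 = 0: discriminant = (-2)^2 - 4(1)(-15) = 4 + 60 = 64.
sqrt(64) = 8, so x = (2 ± 8)/2: x = 5 or x = -3.

x = -3, x = 3, x = 5


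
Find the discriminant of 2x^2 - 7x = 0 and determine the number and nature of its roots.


For ax^2 + bx + c = 0, discriminant D = b^2 - 4ac
Here a = 2, b = -7, c = 0
D = (-7)^2 - 4(2)(0) = 49 - 0 = 49

D = 49 > 0 and is a perfect square (sqrt = 7)
The equation has 2 distinct real rational roots.

Discriminant = 49, 2 distinct real rational roots


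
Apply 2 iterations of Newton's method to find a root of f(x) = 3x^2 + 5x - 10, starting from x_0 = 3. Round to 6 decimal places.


Newton's method: x_(n+1) = x_n - f(x_n)/f'(x_n)
f(x) = 3x^2 + 5x - 10
f'(x) = 6x + 5

Iteration 1:
  f(3.000000) = 32.000000
  f'(3.000000) = 23.000000
  x_1 = 3.000000 - (32.000000)/(23.000000) = 1.608696

Iteration 2:
  f(1.608696) = 5.807183
  f'(1.608696) = 14.652174
  x_2 = 1.608696 - (5.807183)/(14.652174) = 1.212360

x_2 = 1.212360


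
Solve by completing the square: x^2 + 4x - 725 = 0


Start: x^2 + 4x - 725 = 0
Move constant: x^2 + 4x = 725
Half of 4 is 2, squared is 4
Add 4 to both sides: x^2 + 4x + 4 = 729
(x + 2)^2 = 729
x + 2 = ±27
x = -2 + 27 = 25 or x = -2 - 27 = -29

x = -29, x = 25


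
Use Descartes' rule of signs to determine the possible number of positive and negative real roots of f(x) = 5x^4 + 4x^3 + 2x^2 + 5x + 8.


Descartes' rule of signs:

For positive roots, count sign changes in f(x) = 5x^4 + 4x^3 + 2x^2 + 5x + 8:
Signs of coefficients: +, +, +, +, +
Number of sign changes: 0
Possible positive real roots: 0

For negative roots, examine f(-x) = 5x^4 - 4x^3 + 2x^2 - 5x + 8:
Signs of coefficients: +, -, +, -, +
Number of sign changes: 4
Possible negative real roots: 4, 2, 0

Positive roots: 0; Negative roots: 4 or 2 or 0


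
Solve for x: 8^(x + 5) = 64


Express both sides with the same base.
64 = 8^2
Since the bases match, equate exponents: x + 5 = 2
So x = 2 - (5) = -3

x = -3


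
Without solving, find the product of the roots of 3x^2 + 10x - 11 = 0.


By Vieta's formulas for ax^2 + bx + c = 0:
  Sum of roots = -b/a
  Product of roots = c/a

Here a = 3, b = 10, c = -11
Sum = -(10)/3 = -10/3
Product = -11/3 = -11/3

Product = -11/3


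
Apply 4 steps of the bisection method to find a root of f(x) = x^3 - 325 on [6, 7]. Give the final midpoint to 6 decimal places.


f(x) = x^3 - 325
f(6) = -109 < 0
f(7) = 18 > 0

Step 1: midpoint = (6.000000 + 7.000000)/2 = 6.500000
  f(6.500000) = -50.375000
  f(mid) < 0, so root is in [6.500000, 7.000000]

Step 2: midpoint = (6.500000 + 7.000000)/2 = 6.750000
  f(6.750000) = -17.453125
  f(mid) < 0, so root is in [6.750000, 7.000000]

Step 3: midpoint = (6.750000 + 7.000000)/2 = 6.875000
  f(6.875000) = -0.048828
  f(mid) < 0, so root is in [6.875000, 7.000000]

Step 4: midpoint = (6.875000 + 7.000000)/2 = 6.937500
  f(6.937500) = 8.894287
  f(mid) > 0, so root is in [6.875000, 6.937500]

midpoint = 6.937500


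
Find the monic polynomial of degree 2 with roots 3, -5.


A monic polynomial with roots 3, -5 is:
p(x) = (x - 3)(x + 5)
After multiplying by (x - 3): x - 3
After multiplying by (x + 5): x^2 + 2x - 15

x^2 + 2x - 15


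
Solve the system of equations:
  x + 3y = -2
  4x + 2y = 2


Using Cramer's rule:
Determinant D = (1)(2) - (4)(3) = 2 - 12 = -10
Dx = (-2)(2) - (2)(3) = -4 - 6 = -10
Dy = (1)(2) - (4)(-2) = 2 + 8 = 10
x = Dx/D = -10/-10 = 1
y = Dy/D = 10/-10 = -1

x = 1, y = -1


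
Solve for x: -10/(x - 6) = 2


Multiply both sides by (x - 6): -10 = 2(x - 6)
Distribute: -10 = 2x - 12
2x = -10 + 12 = 2
x = 1

x = 1


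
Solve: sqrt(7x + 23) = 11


Square both sides: 7x + 23 = 11^2 = 121
7x = 121 - 23 = 98
x = 14
Check: sqrt(7*14 + 23) = sqrt(121) = 11 ✓

x = 14


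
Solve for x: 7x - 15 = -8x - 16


Starting with: 7x - 15 = -8x - 16
Move all x terms to left: (7 + 8)x = -16 + 15
Simplify: 15x = -1
Divide both sides by 15: x = -1/15

x = -1/15


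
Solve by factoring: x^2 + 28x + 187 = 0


We need two numbers that multiply to 187 and add to 28.
Those numbers are 11 and 17 (since 11 * 17 = 187 and 11 + 17 = 28).
So x^2 + 28x + 187 = (x + 11)(x + 17) = 0
Setting each factor to zero: x = -11 or x = -17

x = -17, x = -11


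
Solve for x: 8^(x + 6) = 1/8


Express both sides with the same base.
1/8 = 8^(-1)
Since the bases match, equate exponents: x + 6 = -1
So x = -1 - (6) = -7

x = -7


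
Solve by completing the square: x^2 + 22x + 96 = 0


Start: x^2 + 22x + 96 = 0
Move constant: x^2 + 22x = -96
Half of 22 is 11, squared is 121
Add 121 to both sides: x^2 + 22x + 121 = 25
(x + 11)^2 = 25
x + 11 = ±5
x = -11 + 5 = -6 or x = -11 - 5 = -16

x = -16, x = -6


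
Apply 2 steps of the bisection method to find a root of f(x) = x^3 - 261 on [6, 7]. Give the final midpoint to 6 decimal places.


f(x) = x^3 - 261
f(6) = -45 < 0
f(7) = 82 > 0

Step 1: midpoint = (6.000000 + 7.000000)/2 = 6.500000
  f(6.500000) = 13.625000
  f(mid) > 0, so root is in [6.000000, 6.500000]

Step 2: midpoint = (6.000000 + 6.500000)/2 = 6.250000
  f(6.250000) = -16.859375
  f(mid) < 0, so root is in [6.250000, 6.500000]

midpoint = 6.250000


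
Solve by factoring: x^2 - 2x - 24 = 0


We need two numbers that multiply to -24 and add to -2.
Those numbers are -6 and 4 (since (-6) * 4 = -24 and (-6) + 4 = -2).
So x^2 - 2x - 24 = (x - 6)(x + 4) = 0
Setting each factor to zero: x = 6 or x = -4

x = -4, x = 6


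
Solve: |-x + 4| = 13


An absolute value equation |expr| = 13 gives two cases:
Case 1: -x + 4 = 13
  -x = 9, so x = -9
Case 2: -x + 4 = -13
  -x = -17, so x = 17

x = -9, x = 17


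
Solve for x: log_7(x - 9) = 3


Convert to exponential form: x - 9 = 7^3 = 343
x = 343 + 9 = 352
Check: log_7(352 - 9) = log_7(343) = log_7(343) = 3 ✓

x = 352


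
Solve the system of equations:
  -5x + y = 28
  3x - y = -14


Using Cramer's rule:
Determinant D = (-5)(-1) - (3)(1) = 5 - 3 = 2
Dx = (28)(-1) - (-14)(1) = -28 + 14 = -14
Dy = (-5)(-14) - (3)(28) = 70 - 84 = -14
x = Dx/D = -14/2 = -7
y = Dy/D = -14/2 = -7

x = -7, y = -7


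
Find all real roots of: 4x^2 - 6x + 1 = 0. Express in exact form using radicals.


Using the quadratic formula: x = (-b ± sqrt(b^2 - 4ac)) / (2a)
Here a = 4, b = -6, c = 1
Discriminant = b^2 - 4ac = (-6)^2 - 4(4)(1) = 36 - 16 = 20
Since discriminant = 20 > 0, there are two real roots.
x = (6 ± 2*sqrt(5)) / 8
Simplifying: x = (3 ± sqrt(5)) / 4
Numerically: x ≈ 1.3090 or x ≈ 0.1910

x = (3 + sqrt(5)) / 4 or x = (3 - sqrt(5)) / 4


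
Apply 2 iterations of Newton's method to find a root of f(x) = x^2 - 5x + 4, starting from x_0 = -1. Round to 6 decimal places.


Newton's method: x_(n+1) = x_n - f(x_n)/f'(x_n)
f(x) = x^2 - 5x + 4
f'(x) = 2x - 5

Iteration 1:
  f(-1.000000) = 10.000000
  f'(-1.000000) = -7.000000
  x_1 = -1.000000 - (10.000000)/(-7.000000) = 0.428571

Iteration 2:
  f(0.428571) = 2.040816
  f'(0.428571) = -4.142857
  x_2 = 0.428571 - (2.040816)/(-4.142857) = 0.921182

x_2 = 0.921182


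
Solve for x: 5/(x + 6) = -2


Multiply both sides by (x + 6): 5 = -2(x + 6)
Distribute: 5 = -2x - 12
-2x = 5 + 12 = 17
x = -17/2

x = -17/2


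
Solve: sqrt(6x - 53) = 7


Square both sides: 6x - 53 = 7^2 = 49
6x = 49 + 53 = 102
x = 17
Check: sqrt(6*17 - 53) = sqrt(49) = 7 ✓

x = 17


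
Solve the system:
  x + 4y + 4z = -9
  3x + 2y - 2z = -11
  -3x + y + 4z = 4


Using Cramer's rule. Expand each determinant along the first row.
D  = 1*[2*4 - (-2)*1] - 4*[3*4 - (-2)*(-3)] + 4*[3*1 - 2*(-3)]
  = 1*(10) - 4*(6) + 4*(9) = 22
Dx = (-9)*[2*4 - (-2)*1] - 4*[(-11)*4 - (-2)*4] + 4*[(-11)*1 - 2*4]
  = (-9)*(10) - 4*(-36) + 4*(-19) = -22
Dy = 1*[(-11)*4 - (-2)*4] - (-9)*[3*4 - (-2)*(-3)] + 4*[3*4 - (-11)*(-3)]
  = 1*(-36) - (-9)*(6) + 4*(-21) = -66
Dz = 1*[2*4 - (-11)*1] - 4*[3*4 - (-11)*(-3)] + (-9)*[3*1 - 2*(-3)]
  = 1*(19) - 4*(-21) + (-9)*(9) = 22
x = Dx/D = -22/22 = -1, y = Dy/D = -66/22 = -3, z = Dz/D = 22/22 = 1
Check eq1: (1)(-1) + (4)(-3) + (4)(1) = -9 = -9 ✓
Check eq2: (3)(-1) + (2)(-3) + (-2)(1) = -11 = -11 ✓
Check eq3: (-3)(-1) + (1)(-3) + (4)(1) = 4 = 4 ✓

x = -1, y = -3, z = 1


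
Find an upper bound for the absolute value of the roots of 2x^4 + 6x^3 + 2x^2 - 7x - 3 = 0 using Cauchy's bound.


Cauchy's bound: all roots r satisfy |r| <= 1 + max(|a_i/a_n|) for i = 0,...,n-1
where a_n is the leading coefficient.

Coefficients: [2, 6, 2, -7, -3]
Leading coefficient a_n = 2
Ratios |a_i/a_n|: 3, 1, 7/2, 3/2
Maximum ratio: 7/2
Cauchy's bound: |r| <= 1 + 7/2 = 9/2

Upper bound = 9/2


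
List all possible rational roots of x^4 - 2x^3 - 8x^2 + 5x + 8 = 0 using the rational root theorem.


Rational root theorem: possible roots are ±p/q where:
  p divides the constant term (8): p ∈ {1, 2, 4, 8}
  q divides the leading coefficient (1): q ∈ {1}

All possible rational roots: -8, -4, -2, -1, 1, 2, 4, 8

-8, -4, -2, -1, 1, 2, 4, 8


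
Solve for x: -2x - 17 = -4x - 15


Starting with: -2x - 17 = -4x - 15
Move all x terms to left: (-2 + 4)x = -15 + 17
Simplify: 2x = 2
Divide both sides by 2: x = 1

x = 1


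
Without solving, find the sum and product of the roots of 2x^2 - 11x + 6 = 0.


By Vieta's formulas for ax^2 + bx + c = 0:
  Sum of roots = -b/a
  Product of roots = c/a

Here a = 2, b = -11, c = 6
Sum = -(-11)/2 = 11/2
Product = 6/2 = 3

Sum = 11/2, Product = 3


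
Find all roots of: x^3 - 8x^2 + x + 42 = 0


Let p(x) = x^3 - 8x^2 + x + 42. By the rational root theorem (leading coefficient 1), any rational root is an integer divisor of 42: try ±1, ±2, ... in turn.
Test x = 1: value = 36 ≠ 0.
Test x = -1: value = 32 ≠ 0.
Test x = 2: value = 20 ≠ 0.
Test x = -2: value = 0 ✓, so (x + 2) is a factor.
Synthetic division by (x + 2): bring down 1; 1(-2) - 8 = -10; (-10)(-2) + 1 = 21; 21(-2) + 42 = 0 → quotient x^2 - 10x + 21, remainder 0.
Solve the quadratic x^2 - 10x + 21 = 0: discriminant = (-10)^2 - 4(1)(21) = 100 - 84 = 16.
sqrt(16) = 4, so x = (10 ± 4)/2: x = 7 or x = 3.
Collecting all roots found:

x = -2, x = 3, x = 7


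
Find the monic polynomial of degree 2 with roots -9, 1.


A monic polynomial with roots -9, 1 is:
p(x) = (x + 9)(x - 1)
After multiplying by (x + 9): x + 9
After multiplying by (x - 1): x^2 + 8x - 9

x^2 + 8x - 9


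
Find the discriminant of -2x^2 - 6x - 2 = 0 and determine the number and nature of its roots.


For ax^2 + bx + c = 0, discriminant D = b^2 - 4ac
Here a = -2, b = -6, c = -2
D = (-6)^2 - 4(-2)(-2) = 36 - 16 = 20

D = 20 > 0 but not a perfect square
The equation has 2 distinct real irrational roots.

Discriminant = 20, 2 distinct real irrational roots
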